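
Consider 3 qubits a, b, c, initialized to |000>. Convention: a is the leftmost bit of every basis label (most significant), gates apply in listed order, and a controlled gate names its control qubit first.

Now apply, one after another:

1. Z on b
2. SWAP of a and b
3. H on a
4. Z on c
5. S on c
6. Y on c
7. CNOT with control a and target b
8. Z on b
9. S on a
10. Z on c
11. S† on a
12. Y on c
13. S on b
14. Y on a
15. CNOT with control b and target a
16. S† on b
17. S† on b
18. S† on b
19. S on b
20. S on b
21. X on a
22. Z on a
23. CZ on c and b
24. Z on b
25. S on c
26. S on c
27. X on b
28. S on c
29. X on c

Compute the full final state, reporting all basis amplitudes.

After the circuit, the state carries amplitude sqrt(2)*I/2 on |001>, -sqrt(2)*I/2 on |011>, and 0 on every other basis state. Key observation: the block from step 17 through step 20 cancels to the identity and can be dropped.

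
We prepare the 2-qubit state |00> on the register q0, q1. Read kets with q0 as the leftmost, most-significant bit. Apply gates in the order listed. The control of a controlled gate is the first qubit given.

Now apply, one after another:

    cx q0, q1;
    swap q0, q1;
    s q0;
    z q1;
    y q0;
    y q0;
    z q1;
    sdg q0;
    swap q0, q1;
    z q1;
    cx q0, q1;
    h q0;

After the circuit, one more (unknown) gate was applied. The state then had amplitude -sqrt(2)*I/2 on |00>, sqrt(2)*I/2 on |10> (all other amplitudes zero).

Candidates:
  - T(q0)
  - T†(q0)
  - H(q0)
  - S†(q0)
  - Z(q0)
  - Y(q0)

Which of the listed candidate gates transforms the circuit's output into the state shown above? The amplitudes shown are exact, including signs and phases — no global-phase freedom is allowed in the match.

The unique candidate consistent with the amplitudes is Y(q0). Key observation: the block from step 2 through step 9 cancels to the identity and can be dropped.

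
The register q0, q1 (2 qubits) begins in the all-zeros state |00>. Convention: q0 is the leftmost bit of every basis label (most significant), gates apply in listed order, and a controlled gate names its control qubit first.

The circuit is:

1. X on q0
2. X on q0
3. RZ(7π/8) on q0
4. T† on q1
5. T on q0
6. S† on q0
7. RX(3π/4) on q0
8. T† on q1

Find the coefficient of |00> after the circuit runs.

The final state's coefficient on |00> equals -sqrt(2 - sqrt(2))*exp(9*I*pi/16)/2. Key observation: steps 1-2 multiply out to the identity, so the circuit reduces to the remaining gates.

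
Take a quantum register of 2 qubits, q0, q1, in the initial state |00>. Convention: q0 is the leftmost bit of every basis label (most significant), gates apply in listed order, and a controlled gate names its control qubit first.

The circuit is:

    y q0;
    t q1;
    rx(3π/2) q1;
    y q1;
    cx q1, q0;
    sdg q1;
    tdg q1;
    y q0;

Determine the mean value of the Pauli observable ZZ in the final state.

The observable ZZ averages to 1.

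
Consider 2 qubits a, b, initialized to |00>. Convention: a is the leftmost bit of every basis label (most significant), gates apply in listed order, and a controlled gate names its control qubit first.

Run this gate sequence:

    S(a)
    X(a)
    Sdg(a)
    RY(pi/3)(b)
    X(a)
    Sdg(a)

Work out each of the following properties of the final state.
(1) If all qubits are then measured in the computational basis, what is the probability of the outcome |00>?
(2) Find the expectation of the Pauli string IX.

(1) A full measurement returns |00> with probability 3/4.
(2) The expectation value of IX is sqrt(3)/2.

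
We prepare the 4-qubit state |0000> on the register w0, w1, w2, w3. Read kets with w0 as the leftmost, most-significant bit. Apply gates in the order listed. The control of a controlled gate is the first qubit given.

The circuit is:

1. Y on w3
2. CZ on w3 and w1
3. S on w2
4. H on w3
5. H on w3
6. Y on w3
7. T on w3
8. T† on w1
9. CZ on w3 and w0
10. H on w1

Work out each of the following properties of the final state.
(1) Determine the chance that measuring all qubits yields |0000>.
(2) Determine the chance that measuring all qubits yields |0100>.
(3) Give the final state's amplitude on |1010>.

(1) Outcome |0000> occurs with probability 1/2. Key observation: steps 4-5 multiply out to the identity, so the circuit reduces to the remaining gates.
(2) A full measurement returns |0100> with probability 1/2.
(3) The final state's coefficient on |1010> equals 0.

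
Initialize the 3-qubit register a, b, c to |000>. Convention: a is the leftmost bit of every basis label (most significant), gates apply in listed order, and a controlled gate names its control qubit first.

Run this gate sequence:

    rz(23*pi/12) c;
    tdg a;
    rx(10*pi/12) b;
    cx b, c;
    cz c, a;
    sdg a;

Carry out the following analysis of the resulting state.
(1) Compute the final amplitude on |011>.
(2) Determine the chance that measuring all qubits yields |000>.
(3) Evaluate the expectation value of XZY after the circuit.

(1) |011> carries amplitude (sqrt(2) + sqrt(6))*exp(13*I*pi/24)/4 in the final state.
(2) Outcome |000> occurs with probability 1/2 - sqrt(3)/4.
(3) The expectation value of XZY is 0.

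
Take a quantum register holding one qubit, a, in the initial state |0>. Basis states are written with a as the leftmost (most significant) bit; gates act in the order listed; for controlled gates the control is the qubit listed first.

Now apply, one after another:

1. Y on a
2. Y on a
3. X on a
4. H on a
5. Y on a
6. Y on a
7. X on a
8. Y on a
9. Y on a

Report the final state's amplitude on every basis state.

The resulting statevector has amplitude -sqrt(2)/2 on |0>, sqrt(2)/2 on |1>.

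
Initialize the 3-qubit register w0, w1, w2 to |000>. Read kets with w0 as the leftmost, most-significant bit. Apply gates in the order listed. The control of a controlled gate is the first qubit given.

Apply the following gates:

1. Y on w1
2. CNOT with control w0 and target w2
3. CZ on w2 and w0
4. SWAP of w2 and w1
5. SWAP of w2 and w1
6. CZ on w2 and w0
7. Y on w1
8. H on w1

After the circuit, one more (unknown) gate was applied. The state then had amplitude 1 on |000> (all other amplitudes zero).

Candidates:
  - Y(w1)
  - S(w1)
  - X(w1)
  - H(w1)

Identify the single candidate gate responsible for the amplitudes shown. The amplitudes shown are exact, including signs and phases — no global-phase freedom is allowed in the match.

The applied gate was H(w1). Key observation: steps 3-6 multiply out to the identity, so the circuit reduces to the remaining gates.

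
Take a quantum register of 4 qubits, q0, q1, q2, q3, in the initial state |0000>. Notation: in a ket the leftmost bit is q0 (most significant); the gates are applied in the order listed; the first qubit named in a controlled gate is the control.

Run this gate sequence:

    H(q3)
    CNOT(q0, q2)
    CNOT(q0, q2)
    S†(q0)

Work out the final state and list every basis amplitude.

The resulting statevector has amplitude sqrt(2)/2 on |0000>, sqrt(2)/2 on |0001>, and 0 on every other basis state. Key observation: gates 2-3 undo each other exactly, leaving only the rest of the circuit to track.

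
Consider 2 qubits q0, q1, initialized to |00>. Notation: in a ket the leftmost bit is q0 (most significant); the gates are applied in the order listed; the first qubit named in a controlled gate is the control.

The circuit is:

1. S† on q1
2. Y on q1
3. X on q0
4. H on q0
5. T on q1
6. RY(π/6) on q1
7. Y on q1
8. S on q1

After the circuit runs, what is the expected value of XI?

In the final state, XI has expectation -1.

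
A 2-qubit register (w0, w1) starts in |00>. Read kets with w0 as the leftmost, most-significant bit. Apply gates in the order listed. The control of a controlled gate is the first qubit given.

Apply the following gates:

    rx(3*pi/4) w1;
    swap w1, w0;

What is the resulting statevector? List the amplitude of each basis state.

The final amplitudes are sqrt(2 - sqrt(2))/2 on |00>, 0 on |01>, -I*sqrt(sqrt(2) + 2)/2 on |10>, 0 on |11>.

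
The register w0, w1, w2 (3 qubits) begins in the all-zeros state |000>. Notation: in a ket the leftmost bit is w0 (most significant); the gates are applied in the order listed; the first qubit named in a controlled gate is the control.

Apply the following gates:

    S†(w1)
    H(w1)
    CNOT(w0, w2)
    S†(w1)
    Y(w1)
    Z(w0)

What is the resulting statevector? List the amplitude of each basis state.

The resulting statevector has amplitude -sqrt(2)/2 on |000>, sqrt(2)*I/2 on |010>, and 0 on every other basis state.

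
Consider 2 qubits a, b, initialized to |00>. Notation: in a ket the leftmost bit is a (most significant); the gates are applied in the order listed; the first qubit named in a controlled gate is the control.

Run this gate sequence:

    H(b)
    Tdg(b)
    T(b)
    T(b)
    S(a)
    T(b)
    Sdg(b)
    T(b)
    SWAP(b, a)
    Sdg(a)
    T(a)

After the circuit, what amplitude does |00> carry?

The amplitude on |00> is sqrt(2)/2.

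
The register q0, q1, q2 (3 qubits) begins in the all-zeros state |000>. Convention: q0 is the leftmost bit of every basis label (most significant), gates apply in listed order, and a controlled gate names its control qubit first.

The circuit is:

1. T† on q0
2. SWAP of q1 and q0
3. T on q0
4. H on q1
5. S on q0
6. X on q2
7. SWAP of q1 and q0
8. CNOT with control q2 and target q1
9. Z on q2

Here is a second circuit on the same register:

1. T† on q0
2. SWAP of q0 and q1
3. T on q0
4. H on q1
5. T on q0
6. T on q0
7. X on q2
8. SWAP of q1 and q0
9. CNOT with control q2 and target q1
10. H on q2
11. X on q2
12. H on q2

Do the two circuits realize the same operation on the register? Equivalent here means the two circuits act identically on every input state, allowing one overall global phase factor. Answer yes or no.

Yes, they are equivalent — the unitaries differ by at most a global phase.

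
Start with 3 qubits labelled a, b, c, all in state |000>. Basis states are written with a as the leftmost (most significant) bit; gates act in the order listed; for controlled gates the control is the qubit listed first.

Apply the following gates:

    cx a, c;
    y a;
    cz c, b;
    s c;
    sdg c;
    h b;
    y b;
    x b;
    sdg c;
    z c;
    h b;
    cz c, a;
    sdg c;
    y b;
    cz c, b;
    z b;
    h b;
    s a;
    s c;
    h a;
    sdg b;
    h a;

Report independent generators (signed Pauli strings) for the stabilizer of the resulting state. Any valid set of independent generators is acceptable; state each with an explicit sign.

One valid set of independent stabilizer generators is -IYI, -ZII, +IIZ (any independent generating set of the same group is equally correct).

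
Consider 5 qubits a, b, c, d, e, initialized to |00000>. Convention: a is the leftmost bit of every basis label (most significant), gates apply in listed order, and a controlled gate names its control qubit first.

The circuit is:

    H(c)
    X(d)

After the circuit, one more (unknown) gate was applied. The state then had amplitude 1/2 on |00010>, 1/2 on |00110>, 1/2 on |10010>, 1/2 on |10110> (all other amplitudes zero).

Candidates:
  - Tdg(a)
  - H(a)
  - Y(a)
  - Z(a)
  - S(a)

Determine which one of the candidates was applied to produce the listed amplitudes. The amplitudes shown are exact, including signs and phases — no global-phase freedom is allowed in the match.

The unique candidate consistent with the amplitudes is H(a).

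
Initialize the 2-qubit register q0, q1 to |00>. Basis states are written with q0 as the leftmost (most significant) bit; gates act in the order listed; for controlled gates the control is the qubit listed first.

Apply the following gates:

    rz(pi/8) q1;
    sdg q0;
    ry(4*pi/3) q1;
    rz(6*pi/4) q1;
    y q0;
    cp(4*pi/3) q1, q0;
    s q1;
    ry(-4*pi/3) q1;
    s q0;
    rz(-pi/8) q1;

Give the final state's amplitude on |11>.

|11> carries amplitude sqrt(3)*(1 + exp(I*pi/3))*exp(I*pi/8)/4 in the final state.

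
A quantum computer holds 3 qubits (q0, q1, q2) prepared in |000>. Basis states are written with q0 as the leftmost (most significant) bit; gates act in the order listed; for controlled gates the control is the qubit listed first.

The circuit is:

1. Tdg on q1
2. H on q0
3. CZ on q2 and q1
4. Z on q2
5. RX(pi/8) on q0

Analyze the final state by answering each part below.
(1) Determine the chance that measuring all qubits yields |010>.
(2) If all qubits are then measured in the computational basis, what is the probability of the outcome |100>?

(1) A full measurement returns |010> with probability 0.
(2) The probability of measuring |100> is 1/2.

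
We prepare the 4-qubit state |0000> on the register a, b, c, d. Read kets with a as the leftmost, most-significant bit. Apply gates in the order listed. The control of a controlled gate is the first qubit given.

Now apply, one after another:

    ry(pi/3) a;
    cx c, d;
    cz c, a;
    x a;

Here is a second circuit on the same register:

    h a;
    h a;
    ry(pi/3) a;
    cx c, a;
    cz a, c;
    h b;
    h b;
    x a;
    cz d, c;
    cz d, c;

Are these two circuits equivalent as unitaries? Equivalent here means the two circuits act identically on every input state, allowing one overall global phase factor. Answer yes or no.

No, they are not equivalent — no single phase factor reconciles the two unitaries.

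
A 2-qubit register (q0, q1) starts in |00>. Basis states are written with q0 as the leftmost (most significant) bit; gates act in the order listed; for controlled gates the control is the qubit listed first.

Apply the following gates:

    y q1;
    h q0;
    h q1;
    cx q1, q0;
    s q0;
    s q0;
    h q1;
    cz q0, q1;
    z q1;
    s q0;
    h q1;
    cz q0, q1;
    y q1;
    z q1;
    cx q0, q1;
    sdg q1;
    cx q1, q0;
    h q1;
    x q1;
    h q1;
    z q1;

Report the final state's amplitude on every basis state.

The final amplitudes are 1/2 on |00>, -1/2 on |01>, -I/2 on |10>, I/2 on |11>. Key observation: gates 18-21 undo each other exactly, leaving only the rest of the circuit to track.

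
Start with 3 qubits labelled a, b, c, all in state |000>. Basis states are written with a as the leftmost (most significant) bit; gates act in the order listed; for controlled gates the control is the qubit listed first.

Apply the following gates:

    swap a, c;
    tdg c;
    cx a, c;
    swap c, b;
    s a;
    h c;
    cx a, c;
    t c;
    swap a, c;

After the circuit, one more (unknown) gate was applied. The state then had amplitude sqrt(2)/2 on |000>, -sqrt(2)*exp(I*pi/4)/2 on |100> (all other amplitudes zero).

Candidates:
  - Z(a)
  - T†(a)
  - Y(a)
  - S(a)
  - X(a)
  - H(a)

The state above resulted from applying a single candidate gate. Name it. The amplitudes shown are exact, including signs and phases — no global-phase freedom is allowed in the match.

The unique candidate consistent with the amplitudes is Z(a).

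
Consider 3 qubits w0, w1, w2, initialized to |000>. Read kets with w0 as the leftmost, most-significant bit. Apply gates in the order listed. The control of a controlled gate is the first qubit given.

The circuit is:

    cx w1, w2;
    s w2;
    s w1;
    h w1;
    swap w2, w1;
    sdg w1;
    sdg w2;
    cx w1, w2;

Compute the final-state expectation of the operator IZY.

The observable IZY averages to -1.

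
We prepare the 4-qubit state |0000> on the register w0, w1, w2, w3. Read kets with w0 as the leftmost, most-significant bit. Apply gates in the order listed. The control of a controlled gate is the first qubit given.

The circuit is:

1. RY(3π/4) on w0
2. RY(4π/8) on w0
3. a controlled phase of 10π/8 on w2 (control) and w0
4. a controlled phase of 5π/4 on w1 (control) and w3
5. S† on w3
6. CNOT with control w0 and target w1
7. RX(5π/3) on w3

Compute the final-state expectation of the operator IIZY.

The observable IIZY averages to sqrt(3)/2.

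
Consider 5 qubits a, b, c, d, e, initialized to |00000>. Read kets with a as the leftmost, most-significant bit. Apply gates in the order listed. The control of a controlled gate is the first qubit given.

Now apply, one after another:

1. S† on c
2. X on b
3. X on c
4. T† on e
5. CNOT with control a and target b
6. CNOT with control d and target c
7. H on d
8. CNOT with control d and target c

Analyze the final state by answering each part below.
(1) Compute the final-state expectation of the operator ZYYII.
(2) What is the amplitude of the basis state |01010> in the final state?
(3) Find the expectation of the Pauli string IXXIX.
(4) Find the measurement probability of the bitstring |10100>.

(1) The observable ZYYII averages to 0.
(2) The amplitude on |01010> is sqrt(2)/2.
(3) In the final state, IXXIX has expectation 0.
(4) A full measurement returns |10100> with probability 0.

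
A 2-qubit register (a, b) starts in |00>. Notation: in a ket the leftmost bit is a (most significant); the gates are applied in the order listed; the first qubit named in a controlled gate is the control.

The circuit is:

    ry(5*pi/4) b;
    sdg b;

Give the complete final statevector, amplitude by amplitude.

The final amplitudes are -sqrt(2 - sqrt(2))/2 on |00>, -I*sqrt(sqrt(2) + 2)/2 on |01>, 0 on |10>, 0 on |11>.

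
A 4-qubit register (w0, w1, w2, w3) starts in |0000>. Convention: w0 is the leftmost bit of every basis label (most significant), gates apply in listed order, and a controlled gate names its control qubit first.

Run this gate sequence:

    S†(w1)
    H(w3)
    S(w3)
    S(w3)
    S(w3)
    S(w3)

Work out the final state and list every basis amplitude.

The final amplitudes are sqrt(2)/2 on |0000>, sqrt(2)/2 on |0001>, and 0 on every other basis state. Key observation: gates 3-6 undo each other exactly, leaving only the rest of the circuit to track.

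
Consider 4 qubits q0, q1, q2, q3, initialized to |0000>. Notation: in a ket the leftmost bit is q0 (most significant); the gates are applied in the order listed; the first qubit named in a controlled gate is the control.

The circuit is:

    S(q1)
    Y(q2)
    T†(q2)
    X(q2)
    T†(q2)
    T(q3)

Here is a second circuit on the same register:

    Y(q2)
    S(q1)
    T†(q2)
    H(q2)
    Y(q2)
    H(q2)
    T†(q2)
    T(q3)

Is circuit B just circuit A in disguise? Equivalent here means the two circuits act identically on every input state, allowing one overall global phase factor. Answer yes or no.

No: there is an input state on which the two circuits produce genuinely different outputs (not merely differing by a phase).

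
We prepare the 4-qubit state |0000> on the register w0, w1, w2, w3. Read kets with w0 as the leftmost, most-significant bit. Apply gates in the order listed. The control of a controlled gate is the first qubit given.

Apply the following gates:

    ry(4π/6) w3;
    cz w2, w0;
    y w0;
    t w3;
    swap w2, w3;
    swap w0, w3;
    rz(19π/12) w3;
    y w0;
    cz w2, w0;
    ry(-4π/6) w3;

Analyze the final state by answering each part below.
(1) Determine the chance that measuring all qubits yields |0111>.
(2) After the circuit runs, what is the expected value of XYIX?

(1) A full measurement returns |0111> with probability 0.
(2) In the final state, XYIX has expectation 0.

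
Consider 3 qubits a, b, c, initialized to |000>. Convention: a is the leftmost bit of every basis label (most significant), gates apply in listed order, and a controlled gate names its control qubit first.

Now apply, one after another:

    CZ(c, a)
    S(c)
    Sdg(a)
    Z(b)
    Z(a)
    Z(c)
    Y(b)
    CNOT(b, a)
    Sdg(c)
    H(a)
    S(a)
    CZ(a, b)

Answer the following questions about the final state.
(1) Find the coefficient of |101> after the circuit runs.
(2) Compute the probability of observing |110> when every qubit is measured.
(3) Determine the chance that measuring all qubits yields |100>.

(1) The amplitude on |101> is 0.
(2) The probability of measuring |110> is 1/2.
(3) Outcome |100> occurs with probability 0.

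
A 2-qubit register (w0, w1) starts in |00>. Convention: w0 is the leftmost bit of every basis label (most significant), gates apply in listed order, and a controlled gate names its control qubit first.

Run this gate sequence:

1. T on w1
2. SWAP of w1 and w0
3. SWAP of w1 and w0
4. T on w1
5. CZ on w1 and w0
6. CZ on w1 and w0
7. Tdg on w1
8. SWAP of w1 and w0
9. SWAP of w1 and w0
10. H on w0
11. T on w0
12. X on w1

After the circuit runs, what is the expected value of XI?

The expectation value of XI is sqrt(2)/2.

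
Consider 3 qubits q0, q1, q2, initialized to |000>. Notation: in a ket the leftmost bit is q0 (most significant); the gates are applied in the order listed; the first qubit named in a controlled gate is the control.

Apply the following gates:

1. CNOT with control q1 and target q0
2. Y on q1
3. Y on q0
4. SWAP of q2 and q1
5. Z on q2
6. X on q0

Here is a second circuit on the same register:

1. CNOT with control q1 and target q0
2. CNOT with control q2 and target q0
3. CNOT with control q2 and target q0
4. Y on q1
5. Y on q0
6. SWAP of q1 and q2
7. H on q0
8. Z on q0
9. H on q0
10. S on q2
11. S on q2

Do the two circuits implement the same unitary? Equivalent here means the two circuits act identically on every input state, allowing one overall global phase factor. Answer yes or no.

Yes: on every input state the two circuits agree up to one overall phase factor.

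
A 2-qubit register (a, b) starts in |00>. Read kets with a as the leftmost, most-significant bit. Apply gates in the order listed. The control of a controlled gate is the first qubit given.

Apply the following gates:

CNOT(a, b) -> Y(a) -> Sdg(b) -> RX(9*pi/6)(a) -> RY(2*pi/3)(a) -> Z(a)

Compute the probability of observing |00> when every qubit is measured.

Outcome |00> occurs with probability 1/2.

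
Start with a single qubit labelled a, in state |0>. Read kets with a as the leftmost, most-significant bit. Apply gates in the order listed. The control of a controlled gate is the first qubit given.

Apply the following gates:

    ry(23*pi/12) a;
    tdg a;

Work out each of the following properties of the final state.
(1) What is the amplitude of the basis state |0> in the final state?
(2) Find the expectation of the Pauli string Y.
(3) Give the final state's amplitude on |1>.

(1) The final state's coefficient on |0> equals -sqrt(3*sqrt(2) + 6)/4 - sqrt(2 - sqrt(2))/4.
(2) The expectation value of Y is -1/4 + sqrt(3)/4.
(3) The amplitude on |1> is (-sqrt(sqrt(2) + 2)/4 + sqrt(6 - 3*sqrt(2))/4)*exp(3*I*pi/4).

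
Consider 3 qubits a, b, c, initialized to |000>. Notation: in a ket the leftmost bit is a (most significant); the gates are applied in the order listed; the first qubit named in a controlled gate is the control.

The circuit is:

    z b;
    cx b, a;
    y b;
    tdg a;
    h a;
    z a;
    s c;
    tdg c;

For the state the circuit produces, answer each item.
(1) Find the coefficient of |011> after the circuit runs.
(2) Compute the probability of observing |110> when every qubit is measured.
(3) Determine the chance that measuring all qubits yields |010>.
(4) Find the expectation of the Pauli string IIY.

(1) |011> carries amplitude 0 in the final state.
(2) The probability of measuring |110> is 1/2.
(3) A full measurement returns |010> with probability 1/2.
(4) In the final state, IIY has expectation 0.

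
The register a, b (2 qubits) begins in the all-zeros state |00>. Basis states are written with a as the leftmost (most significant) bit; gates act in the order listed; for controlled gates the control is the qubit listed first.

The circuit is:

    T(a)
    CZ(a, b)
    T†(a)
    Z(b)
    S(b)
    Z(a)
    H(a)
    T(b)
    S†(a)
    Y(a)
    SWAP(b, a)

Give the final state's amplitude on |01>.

The amplitude on |01> is sqrt(2)*I/2.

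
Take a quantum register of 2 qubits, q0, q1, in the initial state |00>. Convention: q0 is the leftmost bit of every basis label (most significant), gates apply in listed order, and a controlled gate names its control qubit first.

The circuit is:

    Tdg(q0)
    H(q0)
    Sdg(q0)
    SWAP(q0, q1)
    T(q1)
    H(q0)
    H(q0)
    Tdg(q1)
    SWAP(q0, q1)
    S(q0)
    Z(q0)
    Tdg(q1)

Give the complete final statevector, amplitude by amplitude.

The final amplitudes are sqrt(2)/2 on |00>, 0 on |01>, -sqrt(2)/2 on |10>, 0 on |11>. Key observation: steps 3-10 multiply out to the identity, so the circuit reduces to the remaining gates.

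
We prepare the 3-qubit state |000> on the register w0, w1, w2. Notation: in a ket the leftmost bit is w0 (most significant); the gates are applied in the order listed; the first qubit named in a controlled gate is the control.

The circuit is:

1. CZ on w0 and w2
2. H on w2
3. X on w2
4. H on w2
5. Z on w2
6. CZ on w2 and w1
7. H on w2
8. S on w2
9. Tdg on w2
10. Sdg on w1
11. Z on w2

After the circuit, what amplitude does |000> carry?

|000> carries amplitude sqrt(2)/2 in the final state. Key observation: steps 2-5 multiply out to the identity, so the circuit reduces to the remaining gates.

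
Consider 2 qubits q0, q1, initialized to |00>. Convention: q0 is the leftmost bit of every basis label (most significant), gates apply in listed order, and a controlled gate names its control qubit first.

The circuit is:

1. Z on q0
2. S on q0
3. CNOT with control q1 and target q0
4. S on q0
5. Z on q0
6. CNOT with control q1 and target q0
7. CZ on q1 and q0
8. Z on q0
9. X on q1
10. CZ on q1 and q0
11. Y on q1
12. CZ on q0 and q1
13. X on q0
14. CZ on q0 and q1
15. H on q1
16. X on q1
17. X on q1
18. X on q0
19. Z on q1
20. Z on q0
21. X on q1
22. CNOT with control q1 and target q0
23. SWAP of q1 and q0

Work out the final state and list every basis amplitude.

The final amplitudes are sqrt(2)*I/2 on |00>, 0 on |01>, 0 on |10>, -sqrt(2)*I/2 on |11>.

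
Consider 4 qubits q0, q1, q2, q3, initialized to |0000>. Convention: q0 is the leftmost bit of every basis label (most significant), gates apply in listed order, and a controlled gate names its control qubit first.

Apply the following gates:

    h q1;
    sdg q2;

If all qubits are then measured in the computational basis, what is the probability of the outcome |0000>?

The probability of measuring |0000> is 1/2.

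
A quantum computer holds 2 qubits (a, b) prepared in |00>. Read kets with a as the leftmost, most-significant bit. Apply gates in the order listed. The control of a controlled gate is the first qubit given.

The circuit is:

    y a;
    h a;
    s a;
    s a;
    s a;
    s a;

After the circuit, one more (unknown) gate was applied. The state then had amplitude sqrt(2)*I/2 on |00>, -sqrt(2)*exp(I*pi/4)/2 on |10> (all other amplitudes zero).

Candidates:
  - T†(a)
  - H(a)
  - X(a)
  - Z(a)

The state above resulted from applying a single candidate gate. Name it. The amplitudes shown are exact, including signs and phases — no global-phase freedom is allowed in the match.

The applied gate was T†(a). Key observation: steps 3-6 multiply out to the identity, so the circuit reduces to the remaining gates.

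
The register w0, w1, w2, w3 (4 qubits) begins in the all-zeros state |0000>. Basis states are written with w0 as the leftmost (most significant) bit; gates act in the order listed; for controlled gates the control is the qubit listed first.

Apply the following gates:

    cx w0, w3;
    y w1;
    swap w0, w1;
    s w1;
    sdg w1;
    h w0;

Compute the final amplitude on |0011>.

The amplitude on |0011> is 0. Key observation: gates 4-5 undo each other exactly, leaving only the rest of the circuit to track.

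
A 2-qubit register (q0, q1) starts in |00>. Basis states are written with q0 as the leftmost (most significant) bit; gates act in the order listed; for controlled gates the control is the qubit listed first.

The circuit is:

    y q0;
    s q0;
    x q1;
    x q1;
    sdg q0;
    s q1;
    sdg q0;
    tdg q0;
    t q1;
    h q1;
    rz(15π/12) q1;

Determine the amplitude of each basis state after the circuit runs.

The resulting statevector has amplitude 0 on |00>, 0 on |01>, -sqrt(2)*exp(I*pi/8)/2 on |10>, sqrt(2)*exp(3*I*pi/8)/2 on |11>. Key observation: gates 2-5 undo each other exactly, leaving only the rest of the circuit to track.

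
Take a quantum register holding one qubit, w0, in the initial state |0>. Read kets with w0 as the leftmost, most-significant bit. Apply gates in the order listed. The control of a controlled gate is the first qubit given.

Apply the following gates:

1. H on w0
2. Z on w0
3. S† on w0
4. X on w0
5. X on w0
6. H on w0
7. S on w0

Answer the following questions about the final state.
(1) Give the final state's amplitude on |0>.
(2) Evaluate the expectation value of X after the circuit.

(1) The final state's coefficient on |0> equals 1/2 + I/2. Key observation: gates 4-5 undo each other exactly, leaving only the rest of the circuit to track.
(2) In the final state, X has expectation 1.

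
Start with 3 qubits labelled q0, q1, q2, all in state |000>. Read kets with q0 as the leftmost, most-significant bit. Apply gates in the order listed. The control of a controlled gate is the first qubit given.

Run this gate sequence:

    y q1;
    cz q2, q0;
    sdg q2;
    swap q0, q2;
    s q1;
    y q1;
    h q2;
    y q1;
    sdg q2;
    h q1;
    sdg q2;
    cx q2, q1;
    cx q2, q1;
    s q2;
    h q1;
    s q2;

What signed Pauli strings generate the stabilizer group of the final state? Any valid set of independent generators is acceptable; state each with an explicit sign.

The stabilizer group can be generated by +IIX, +ZII, -IZI, among other valid generating sets.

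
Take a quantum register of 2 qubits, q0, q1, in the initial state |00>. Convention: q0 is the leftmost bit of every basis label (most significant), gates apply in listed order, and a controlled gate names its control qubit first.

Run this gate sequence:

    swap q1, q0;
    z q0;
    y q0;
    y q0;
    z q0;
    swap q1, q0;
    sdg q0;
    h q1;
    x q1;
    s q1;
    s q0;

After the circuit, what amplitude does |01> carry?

|01> carries amplitude sqrt(2)*I/2 in the final state.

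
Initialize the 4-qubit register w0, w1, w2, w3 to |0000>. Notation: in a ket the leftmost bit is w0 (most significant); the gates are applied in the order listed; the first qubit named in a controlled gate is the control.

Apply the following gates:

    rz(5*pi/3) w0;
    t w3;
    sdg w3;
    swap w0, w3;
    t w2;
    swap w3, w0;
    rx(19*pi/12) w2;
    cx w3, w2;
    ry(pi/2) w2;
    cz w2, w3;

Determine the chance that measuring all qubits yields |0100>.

Outcome |0100> occurs with probability 0.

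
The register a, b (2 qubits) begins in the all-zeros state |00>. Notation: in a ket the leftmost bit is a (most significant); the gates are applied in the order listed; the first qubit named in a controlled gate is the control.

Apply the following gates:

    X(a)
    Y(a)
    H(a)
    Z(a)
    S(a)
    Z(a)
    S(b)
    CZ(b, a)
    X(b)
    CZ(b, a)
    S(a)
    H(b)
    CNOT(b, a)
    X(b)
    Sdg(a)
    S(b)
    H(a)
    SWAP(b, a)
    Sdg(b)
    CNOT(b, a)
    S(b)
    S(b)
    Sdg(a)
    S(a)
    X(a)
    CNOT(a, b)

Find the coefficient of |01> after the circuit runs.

The amplitude on |01> is sqrt(2)*(-1 - I)/4.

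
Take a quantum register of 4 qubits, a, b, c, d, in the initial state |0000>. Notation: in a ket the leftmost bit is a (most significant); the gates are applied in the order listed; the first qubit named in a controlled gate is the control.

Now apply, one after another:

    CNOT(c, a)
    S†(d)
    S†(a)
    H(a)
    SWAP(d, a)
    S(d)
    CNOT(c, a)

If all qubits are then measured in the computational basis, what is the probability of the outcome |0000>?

A full measurement returns |0000> with probability 1/2.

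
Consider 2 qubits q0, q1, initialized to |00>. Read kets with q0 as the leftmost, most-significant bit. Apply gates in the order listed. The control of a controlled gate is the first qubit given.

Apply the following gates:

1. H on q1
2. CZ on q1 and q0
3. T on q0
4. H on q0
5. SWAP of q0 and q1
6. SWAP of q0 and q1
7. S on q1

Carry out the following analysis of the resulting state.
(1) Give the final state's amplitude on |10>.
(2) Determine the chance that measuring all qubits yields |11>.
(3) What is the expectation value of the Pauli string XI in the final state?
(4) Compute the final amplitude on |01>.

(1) |10> carries amplitude 1/2 in the final state.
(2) Outcome |11> occurs with probability 1/4.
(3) The expectation value of XI is 1.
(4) |01> carries amplitude I/2 in the final state.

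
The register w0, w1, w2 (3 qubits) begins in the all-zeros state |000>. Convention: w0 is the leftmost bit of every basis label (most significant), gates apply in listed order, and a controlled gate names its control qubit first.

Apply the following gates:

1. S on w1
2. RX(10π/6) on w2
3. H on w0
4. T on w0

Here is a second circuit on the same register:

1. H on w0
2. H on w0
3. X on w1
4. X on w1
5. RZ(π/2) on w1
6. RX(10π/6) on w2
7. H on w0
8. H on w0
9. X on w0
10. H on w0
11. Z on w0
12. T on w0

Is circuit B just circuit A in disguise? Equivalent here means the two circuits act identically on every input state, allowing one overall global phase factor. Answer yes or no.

Yes: on every input state the two circuits agree up to one overall phase factor.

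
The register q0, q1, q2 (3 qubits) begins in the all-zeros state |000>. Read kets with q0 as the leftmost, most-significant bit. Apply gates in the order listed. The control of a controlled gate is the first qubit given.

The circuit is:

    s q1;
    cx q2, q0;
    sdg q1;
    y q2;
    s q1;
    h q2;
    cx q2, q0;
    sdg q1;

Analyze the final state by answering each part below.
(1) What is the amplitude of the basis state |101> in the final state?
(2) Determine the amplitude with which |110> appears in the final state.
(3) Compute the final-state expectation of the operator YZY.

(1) The final state's coefficient on |101> equals -sqrt(2)*I/2.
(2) The amplitude on |110> is 0.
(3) The expectation value of YZY is 1.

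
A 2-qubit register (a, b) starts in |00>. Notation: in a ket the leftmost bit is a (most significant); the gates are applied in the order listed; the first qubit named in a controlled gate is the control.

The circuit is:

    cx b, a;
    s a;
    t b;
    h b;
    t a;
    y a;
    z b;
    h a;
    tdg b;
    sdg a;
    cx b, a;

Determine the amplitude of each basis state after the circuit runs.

The resulting statevector has amplitude I/2 on |00>, -exp(3*I*pi/4)/2 on |01>, -1/2 on |10>, -exp(I*pi/4)/2 on |11>.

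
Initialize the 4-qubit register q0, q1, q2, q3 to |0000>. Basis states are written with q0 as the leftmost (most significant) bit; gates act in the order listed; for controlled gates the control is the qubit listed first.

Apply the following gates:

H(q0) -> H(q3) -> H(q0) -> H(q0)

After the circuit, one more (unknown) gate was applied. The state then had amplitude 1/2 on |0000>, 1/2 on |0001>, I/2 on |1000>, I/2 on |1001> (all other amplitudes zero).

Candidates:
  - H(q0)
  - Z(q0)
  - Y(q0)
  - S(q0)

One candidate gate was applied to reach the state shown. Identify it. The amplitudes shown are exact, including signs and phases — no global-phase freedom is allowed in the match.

The unique candidate consistent with the amplitudes is S(q0). Key observation: the block from step 3 through step 4 cancels to the identity and can be dropped.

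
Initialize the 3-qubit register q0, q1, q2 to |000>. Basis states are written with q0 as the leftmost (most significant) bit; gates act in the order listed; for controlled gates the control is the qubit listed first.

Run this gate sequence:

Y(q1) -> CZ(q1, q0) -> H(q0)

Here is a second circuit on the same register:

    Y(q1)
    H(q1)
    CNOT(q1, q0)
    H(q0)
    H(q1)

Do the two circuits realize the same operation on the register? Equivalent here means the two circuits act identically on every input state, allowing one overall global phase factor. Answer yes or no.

No — the two circuits implement different unitaries, even allowing a global phase.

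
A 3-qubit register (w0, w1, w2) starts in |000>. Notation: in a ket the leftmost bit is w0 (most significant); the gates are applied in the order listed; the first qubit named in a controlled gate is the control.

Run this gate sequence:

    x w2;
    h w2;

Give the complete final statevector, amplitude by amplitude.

The resulting statevector has amplitude sqrt(2)/2 on |000>, -sqrt(2)/2 on |001>, and 0 on every other basis state.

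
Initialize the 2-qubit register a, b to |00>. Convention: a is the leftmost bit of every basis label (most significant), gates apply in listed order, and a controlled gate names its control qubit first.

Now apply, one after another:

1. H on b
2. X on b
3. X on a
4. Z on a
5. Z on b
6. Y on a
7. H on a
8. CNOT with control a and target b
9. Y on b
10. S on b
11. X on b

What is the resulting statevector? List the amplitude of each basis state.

The final amplitudes are -I/2 on |00>, -1/2 on |01>, I/2 on |10>, 1/2 on |11>.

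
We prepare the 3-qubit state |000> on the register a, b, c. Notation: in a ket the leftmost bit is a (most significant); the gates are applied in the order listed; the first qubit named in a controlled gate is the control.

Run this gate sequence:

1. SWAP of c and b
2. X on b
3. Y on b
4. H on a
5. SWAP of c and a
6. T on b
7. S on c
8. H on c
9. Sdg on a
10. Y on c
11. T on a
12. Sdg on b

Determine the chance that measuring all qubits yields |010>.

Outcome |010> occurs with probability 0.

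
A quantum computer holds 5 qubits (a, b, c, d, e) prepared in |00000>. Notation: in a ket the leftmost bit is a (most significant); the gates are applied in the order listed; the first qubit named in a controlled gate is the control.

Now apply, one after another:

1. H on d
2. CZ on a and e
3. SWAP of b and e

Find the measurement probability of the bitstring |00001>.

Outcome |00001> occurs with probability 0.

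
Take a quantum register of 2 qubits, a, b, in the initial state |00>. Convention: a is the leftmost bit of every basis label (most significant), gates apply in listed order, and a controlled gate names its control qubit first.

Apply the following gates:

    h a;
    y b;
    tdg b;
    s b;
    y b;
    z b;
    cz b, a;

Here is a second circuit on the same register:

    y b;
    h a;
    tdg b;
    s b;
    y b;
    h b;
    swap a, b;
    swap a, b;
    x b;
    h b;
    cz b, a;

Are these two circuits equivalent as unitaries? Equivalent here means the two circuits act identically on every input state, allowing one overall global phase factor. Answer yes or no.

Yes: on every input state the two circuits agree up to one overall phase factor.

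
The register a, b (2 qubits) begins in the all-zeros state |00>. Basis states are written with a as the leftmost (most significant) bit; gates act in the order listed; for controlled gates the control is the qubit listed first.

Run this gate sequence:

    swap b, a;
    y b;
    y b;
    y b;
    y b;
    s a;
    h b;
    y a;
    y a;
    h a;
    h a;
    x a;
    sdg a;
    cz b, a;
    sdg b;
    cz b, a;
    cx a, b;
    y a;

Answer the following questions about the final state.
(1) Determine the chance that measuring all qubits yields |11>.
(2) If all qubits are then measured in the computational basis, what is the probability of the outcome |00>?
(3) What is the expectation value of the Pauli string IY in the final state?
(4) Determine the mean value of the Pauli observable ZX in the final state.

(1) The probability of measuring |11> is 0.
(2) A full measurement returns |00> with probability 1/2.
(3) The observable IY averages to 1.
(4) The observable ZX averages to 0.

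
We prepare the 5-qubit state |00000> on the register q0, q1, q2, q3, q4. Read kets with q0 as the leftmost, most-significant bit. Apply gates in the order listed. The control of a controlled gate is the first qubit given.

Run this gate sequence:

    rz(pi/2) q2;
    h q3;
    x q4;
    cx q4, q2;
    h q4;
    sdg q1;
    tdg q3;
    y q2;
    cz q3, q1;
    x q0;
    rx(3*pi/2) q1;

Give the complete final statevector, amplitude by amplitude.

After the circuit, the state carries amplitude sqrt(2)*exp(I*pi/4)/4 on |10000>, -sqrt(2)*exp(I*pi/4)/4 on |10001>, sqrt(2)/4 on |10010>, -sqrt(2)/4 on |10011>, sqrt(2)*exp(3*I*pi/4)/4 on |11000>, -sqrt(2)*exp(3*I*pi/4)/4 on |11001>, sqrt(2)*I/4 on |11010>, -sqrt(2)*I/4 on |11011>, and 0 on every other basis state.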